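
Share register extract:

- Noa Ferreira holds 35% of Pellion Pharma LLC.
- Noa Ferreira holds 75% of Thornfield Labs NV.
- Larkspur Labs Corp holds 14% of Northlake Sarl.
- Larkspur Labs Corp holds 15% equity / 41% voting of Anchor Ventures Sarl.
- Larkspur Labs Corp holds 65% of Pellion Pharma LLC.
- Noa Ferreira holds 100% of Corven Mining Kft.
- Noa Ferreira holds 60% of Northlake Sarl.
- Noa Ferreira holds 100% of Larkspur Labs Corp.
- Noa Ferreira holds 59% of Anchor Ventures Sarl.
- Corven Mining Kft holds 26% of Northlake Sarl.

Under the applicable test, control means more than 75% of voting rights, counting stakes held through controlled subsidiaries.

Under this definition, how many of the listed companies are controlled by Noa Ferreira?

Noa holds 100% of Larkspur, so Noa controls Larkspur.
Larkspur and Noa together hold 65% + 35% = 100% of Pellion, so Noa controls Pellion.
Noa holds 100% of Corven, so Noa controls Corven.
Larkspur and Noa together hold 41% + 59% = 100% of Anchor, so Noa controls Anchor.
Corven and Noa and Larkspur together hold 26% + 60% + 14% = 100% of Northlake, so Noa controls Northlake.
No other company's threshold is met.
Noa controls 5 companies.

5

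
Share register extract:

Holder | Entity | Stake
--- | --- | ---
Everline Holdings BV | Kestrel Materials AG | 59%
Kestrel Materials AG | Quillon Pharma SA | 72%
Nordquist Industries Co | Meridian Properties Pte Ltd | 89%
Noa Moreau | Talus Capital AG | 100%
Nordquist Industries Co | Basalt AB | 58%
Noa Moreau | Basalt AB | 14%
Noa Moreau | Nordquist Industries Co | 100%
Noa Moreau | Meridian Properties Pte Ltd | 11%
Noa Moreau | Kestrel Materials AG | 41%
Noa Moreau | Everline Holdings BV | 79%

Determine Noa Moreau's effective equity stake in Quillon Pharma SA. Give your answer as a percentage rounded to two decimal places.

Noa reaches Quillon along 2 paths.
Via Kestrel: 41% × 72% = 29.52%.
Via Everline → Kestrel: 79% × 59% × 72% = 33.5592%.
Total: 29.52% + 33.5592% = 63.0792%.
Rounded: 63.08%.

63.08%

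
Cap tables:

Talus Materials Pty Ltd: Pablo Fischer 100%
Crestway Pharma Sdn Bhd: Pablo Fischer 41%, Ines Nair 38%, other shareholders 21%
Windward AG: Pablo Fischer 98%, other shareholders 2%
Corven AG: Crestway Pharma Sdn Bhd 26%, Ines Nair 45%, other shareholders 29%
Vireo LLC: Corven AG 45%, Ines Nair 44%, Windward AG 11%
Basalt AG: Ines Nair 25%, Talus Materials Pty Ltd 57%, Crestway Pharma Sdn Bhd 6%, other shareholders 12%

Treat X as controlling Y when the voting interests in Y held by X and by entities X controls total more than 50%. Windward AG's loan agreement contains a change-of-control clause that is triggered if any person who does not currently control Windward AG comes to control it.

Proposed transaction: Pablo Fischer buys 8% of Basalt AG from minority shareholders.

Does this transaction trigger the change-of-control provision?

The purchase changes only Pablo's holdings, so Pablo is the only person who could newly come to control Windward.
Pablo holds 98% of Windward, so Pablo controls Windward.
So Pablo already controls Windward before the transaction.
After the purchase, Pablo holds 8% of Basalt directly.
Pablo controlled Windward already, so this is not a new person acquiring control; every other person's position is unchanged or reduced.
No new person acquires control, so the clause is not triggered.

No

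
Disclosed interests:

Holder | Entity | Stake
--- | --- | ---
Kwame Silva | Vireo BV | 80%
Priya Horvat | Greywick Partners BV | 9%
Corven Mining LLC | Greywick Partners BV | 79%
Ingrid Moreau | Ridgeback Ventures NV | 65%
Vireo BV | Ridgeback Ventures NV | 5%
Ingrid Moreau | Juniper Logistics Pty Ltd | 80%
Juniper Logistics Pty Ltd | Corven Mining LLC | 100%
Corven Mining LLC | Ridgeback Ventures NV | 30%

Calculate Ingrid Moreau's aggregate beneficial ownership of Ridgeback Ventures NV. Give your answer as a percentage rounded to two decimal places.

89.00%

Ingrid reaches Ridgeback along 2 paths.
Via Juniper → Corven: 80% × 100% × 30% = 24%.
Direct stake: 65% = 65%.
Total: 24% + 65% = 89%.
Rounded: 89.00%.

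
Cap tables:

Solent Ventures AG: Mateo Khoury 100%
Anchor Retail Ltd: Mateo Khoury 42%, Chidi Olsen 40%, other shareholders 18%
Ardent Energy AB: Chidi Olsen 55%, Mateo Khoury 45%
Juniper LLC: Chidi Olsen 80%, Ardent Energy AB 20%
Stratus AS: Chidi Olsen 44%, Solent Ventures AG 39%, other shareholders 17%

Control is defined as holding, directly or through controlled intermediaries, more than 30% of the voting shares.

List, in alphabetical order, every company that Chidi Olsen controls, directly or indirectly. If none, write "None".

Anchor Retail Ltd, Ardent Energy AB, Juniper LLC, Stratus AS

Chidi holds 40% of Anchor, so Chidi controls Anchor.
Chidi holds 55% of Ardent, so Chidi controls Ardent.
Chidi and Ardent together hold 80% + 20% = 100% of Juniper, so Chidi controls Juniper.
Chidi holds 44% of Stratus, so Chidi controls Stratus.
No other company's threshold is met.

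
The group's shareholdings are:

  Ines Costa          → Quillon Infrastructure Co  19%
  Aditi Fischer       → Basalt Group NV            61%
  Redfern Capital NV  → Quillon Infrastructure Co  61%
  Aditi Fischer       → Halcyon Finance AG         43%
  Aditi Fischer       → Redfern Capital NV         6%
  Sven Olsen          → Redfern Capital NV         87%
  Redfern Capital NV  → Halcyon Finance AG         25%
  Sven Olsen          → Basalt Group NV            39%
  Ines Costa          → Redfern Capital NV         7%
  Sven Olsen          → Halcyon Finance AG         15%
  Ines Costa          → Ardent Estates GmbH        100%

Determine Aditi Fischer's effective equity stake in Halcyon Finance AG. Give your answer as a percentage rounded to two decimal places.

44.50%

Aditi reaches Halcyon along 2 paths.
Via Redfern: 6% × 25% = 1.5%.
Direct stake: 43% = 43%.
Total: 1.5% + 43% = 44.5%.
Rounded: 44.50%.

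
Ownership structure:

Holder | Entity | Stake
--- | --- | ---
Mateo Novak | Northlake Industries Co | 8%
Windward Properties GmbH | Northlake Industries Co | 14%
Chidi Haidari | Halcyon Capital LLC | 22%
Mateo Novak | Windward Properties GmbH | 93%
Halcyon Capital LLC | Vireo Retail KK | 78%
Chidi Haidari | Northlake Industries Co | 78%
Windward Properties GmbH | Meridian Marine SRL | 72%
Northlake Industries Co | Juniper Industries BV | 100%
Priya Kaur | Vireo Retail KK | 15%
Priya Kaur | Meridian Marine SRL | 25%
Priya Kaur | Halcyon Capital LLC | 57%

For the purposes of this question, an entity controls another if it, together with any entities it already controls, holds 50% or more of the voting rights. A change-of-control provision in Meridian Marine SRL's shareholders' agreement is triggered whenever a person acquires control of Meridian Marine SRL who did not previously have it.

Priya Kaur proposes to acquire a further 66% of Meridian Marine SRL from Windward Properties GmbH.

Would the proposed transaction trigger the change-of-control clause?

Yes

The purchase adds only to Priya's holdings (Windward's stake shrinks), so Priya is the only person who could newly come to control Meridian.
Priya holds 57% of Halcyon, so Priya controls Halcyon.
Halcyon and Priya together hold 78% + 15% = 93% of Vireo, so Priya controls Vireo.
In Meridian, Priya's side holds only 25%, not ≥ 50%.
So before the transaction, Priya does not control Meridian.
After the purchase, Priya's direct stake in Meridian rises to 25% + 66% = 91%, and Windward's stake falls to 6%.
Priya holds 91% of Meridian, so Priya controls Meridian.
Priya did not control Meridian before and does after, so the clause is triggered.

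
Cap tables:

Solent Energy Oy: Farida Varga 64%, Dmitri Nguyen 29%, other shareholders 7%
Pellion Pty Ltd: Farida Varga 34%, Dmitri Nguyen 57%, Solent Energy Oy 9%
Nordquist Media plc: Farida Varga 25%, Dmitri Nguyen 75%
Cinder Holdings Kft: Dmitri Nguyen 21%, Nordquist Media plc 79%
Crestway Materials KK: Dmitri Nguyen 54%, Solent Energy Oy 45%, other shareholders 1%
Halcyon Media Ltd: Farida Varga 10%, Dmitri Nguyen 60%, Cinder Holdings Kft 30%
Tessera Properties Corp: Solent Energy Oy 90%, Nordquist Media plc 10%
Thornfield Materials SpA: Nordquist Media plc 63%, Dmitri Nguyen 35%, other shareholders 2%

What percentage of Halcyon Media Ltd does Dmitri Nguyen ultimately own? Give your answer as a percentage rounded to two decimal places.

Dmitri reaches Halcyon along 3 paths.
Direct stake: 60% = 60%.
Via Cinder: 21% × 30% = 6.3%.
Via Nordquist → Cinder: 75% × 79% × 30% = 17.775%.
Total: 60% + 6.3% + 17.775% = 84.075%.
Rounded: 84.08%.

84.08%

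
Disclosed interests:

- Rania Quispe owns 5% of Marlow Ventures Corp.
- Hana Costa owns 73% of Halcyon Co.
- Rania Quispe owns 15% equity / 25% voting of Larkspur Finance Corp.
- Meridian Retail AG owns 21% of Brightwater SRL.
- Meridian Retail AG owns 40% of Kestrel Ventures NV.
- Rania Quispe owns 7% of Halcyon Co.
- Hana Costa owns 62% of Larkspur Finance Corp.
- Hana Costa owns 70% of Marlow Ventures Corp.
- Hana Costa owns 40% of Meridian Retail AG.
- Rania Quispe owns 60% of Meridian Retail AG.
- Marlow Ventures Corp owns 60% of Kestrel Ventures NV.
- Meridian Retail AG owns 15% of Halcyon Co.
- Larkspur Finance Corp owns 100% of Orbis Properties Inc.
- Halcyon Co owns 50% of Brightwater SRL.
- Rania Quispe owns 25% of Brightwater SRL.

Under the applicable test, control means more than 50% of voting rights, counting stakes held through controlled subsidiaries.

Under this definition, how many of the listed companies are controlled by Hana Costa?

5

Hana holds 62% of Larkspur, so Hana controls Larkspur.
Hana holds 70% of Marlow, so Hana controls Marlow.
Larkspur holds 100% of Orbis, so Hana controls Orbis.
Hana holds 73% of Halcyon, so Hana controls Halcyon.
Marlow holds 60% of Kestrel, so Hana controls Kestrel.
No other company's threshold is met.
Hana controls 5 companies.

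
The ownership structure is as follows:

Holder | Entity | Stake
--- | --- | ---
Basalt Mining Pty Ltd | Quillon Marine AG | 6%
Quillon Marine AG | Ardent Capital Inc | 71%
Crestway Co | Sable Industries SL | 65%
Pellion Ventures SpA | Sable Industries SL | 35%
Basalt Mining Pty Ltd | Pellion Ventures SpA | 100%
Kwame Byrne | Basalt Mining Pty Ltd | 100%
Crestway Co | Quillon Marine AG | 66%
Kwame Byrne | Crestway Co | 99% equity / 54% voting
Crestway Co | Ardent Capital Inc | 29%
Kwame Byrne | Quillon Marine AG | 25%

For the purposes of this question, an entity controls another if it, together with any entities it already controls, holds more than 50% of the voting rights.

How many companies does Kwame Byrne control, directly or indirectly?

6

Kwame holds 100% of Basalt, so Kwame controls Basalt.
Kwame holds 54% of Crestway, so Kwame controls Crestway.
Crestway and Basalt and Kwame together hold 66% + 6% + 25% = 97% of Quillon, so Kwame controls Quillon.
Basalt holds 100% of Pellion, so Kwame controls Pellion.
Pellion and Crestway together hold 35% + 65% = 100% of Sable, so Kwame controls Sable.
Crestway and Quillon together hold 29% + 71% = 100% of Ardent, so Kwame controls Ardent.
Kwame controls 6 companies.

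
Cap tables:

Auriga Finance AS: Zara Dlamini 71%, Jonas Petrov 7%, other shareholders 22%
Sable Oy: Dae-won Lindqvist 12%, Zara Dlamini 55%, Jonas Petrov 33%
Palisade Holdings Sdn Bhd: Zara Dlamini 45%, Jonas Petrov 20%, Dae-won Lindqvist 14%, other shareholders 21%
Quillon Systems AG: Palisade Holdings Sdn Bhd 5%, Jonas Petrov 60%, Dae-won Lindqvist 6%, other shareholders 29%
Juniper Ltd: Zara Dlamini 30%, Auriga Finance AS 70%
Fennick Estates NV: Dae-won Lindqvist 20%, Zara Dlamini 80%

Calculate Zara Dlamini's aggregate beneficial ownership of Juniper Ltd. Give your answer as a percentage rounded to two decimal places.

Zara reaches Juniper along 2 paths.
Direct stake: 30% = 30%.
Via Auriga: 71% × 70% = 49.7%.
Total: 30% + 49.7% = 79.7%.
Rounded: 79.70%.

79.70%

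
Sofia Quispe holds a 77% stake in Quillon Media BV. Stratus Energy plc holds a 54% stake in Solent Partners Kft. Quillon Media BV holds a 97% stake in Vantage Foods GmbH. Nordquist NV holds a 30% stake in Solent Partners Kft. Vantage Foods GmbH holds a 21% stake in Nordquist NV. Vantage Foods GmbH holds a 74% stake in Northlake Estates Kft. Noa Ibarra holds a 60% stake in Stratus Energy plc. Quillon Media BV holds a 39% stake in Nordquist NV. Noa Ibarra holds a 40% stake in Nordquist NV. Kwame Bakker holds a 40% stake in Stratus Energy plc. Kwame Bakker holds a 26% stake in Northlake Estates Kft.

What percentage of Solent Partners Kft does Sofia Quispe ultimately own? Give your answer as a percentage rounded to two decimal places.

Sofia reaches Solent along 2 paths.
Via Quillon → Vantage → Nordquist: 77% × 97% × 21% × 30% = 4.70547%.
Via Quillon → Nordquist: 77% × 39% × 30% = 9.009%.
Total: 4.70547% + 9.009% = 13.71447%.
Rounded: 13.71%.

13.71%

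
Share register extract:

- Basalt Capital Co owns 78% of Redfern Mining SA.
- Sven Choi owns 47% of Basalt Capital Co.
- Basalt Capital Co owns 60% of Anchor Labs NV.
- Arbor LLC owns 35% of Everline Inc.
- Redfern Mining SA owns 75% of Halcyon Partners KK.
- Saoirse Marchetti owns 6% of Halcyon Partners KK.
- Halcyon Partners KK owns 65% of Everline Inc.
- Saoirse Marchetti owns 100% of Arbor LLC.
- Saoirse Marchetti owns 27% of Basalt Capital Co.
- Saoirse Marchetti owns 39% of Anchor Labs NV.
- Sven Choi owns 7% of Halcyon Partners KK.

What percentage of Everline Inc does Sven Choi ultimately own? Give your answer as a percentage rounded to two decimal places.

Sven reaches Everline along 2 paths.
Via Halcyon: 7% × 65% = 4.55%.
Via Basalt → Redfern → Halcyon: 47% × 78% × 75% × 65% = 17.87175%.
Total: 4.55% + 17.87175% = 22.42175%.
Rounded: 22.42%.

22.42%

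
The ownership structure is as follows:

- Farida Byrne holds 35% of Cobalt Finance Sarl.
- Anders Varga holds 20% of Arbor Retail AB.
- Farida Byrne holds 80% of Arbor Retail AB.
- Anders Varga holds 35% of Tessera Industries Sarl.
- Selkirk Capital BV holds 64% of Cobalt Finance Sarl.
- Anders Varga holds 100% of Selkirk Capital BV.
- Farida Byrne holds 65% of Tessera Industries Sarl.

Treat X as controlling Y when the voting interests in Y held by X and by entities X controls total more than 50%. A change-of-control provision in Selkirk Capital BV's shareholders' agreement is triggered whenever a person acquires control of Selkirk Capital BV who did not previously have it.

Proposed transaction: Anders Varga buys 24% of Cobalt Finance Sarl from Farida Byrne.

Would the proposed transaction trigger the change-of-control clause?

No

The purchase adds only to Anders's holdings (Farida's stake shrinks), so Anders is the only person who could newly come to control Selkirk.
Anders holds 100% of Selkirk, so Anders controls Selkirk.
So Anders already controls Selkirk before the transaction.
After the purchase, Anders holds 24% of Cobalt directly, and Farida's stake falls to 11%.
Anders controlled Selkirk already, so this is not a new person acquiring control; every other person's position is unchanged or reduced.
No new person acquires control, so the clause is not triggered.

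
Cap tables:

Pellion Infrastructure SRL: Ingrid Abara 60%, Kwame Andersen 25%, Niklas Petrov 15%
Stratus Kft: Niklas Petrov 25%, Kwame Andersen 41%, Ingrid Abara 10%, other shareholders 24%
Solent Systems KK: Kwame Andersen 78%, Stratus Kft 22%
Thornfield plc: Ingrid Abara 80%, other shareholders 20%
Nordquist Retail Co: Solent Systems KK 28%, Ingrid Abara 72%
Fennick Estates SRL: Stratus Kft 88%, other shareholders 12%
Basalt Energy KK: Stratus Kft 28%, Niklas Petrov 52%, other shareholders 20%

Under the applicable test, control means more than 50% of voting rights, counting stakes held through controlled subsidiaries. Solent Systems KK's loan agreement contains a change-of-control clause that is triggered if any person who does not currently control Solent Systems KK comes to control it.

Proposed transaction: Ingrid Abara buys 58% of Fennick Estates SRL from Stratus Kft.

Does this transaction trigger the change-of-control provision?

The purchase adds only to Ingrid's holdings (Stratus's stake shrinks), so Ingrid is the only person who could newly come to control Solent.
Ingrid holds 60% of Pellion, so Ingrid controls Pellion.
Ingrid holds 80% of Thornfield, so Ingrid controls Thornfield.
Ingrid holds 72% of Nordquist, so Ingrid controls Nordquist.
Neither Ingrid nor any entity Ingrid controls holds any voting interest in Solent.
So before the transaction, Ingrid does not control Solent.
After the purchase, Ingrid holds 58% of Fennick directly, and Stratus's stake falls to 30%.
Ingrid holds 58% of Fennick, so Ingrid controls Fennick.
After the transaction, neither Ingrid nor any entity Ingrid controls holds a voting interest in Solent, so Ingrid still does not control it.
No new person acquires control, so the clause is not triggered.

No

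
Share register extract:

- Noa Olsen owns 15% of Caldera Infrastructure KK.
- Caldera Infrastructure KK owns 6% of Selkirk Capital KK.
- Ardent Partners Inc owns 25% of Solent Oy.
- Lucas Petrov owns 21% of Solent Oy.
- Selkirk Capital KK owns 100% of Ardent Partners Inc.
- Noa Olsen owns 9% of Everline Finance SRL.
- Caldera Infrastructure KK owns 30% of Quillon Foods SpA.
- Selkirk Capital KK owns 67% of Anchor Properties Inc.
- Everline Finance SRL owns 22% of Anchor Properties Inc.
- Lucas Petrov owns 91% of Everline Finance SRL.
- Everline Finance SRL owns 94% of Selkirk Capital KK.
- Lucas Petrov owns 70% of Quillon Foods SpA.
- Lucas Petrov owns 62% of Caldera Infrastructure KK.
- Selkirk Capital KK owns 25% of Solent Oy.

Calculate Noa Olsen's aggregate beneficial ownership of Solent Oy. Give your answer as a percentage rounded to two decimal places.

4.68%

Noa reaches Solent along 4 paths.
Via Caldera → Selkirk: 15% × 6% × 25% = 0.225%.
Via Everline → Selkirk: 9% × 94% × 25% = 2.115%.
Via Caldera → Selkirk → Ardent: 15% × 6% × 100% × 25% = 0.225%.
Via Everline → Selkirk → Ardent: 9% × 94% × 100% × 25% = 2.115%.
Total: 0.225% + 2.115% + 0.225% + 2.115% = 4.68%.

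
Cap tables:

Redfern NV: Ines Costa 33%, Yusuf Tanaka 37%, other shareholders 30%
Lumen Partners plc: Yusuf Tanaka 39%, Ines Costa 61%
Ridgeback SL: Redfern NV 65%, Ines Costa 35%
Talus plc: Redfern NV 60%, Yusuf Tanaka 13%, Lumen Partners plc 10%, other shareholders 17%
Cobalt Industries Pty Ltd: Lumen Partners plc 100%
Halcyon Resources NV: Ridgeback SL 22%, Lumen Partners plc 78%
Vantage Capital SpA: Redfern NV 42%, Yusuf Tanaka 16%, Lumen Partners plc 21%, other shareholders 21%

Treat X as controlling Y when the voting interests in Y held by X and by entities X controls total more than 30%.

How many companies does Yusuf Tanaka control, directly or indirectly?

7

Yusuf holds 37% of Redfern, so Yusuf controls Redfern.
Yusuf holds 39% of Lumen, so Yusuf controls Lumen.
Redfern holds 65% of Ridgeback, so Yusuf controls Ridgeback.
Redfern and Yusuf and Lumen together hold 60% + 13% + 10% = 83% of Talus, so Yusuf controls Talus.
Lumen holds 100% of Cobalt, so Yusuf controls Cobalt.
Ridgeback and Lumen together hold 22% + 78% = 100% of Halcyon, so Yusuf controls Halcyon.
Redfern and Yusuf and Lumen together hold 42% + 16% + 21% = 79% of Vantage, so Yusuf controls Vantage.
Yusuf controls 7 companies.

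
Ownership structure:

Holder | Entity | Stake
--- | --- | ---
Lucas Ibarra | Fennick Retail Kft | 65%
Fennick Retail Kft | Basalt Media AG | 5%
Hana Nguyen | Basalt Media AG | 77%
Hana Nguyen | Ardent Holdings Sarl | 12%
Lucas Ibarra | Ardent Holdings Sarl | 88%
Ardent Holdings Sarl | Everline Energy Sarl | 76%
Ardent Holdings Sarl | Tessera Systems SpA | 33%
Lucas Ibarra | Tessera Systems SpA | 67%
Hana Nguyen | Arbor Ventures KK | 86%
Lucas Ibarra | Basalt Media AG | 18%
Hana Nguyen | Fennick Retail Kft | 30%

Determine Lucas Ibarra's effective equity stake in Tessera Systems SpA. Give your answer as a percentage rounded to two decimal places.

Lucas reaches Tessera along 2 paths.
Via Ardent: 88% × 33% = 29.04%.
Direct stake: 67% = 67%.
Total: 29.04% + 67% = 96.04%.

96.04%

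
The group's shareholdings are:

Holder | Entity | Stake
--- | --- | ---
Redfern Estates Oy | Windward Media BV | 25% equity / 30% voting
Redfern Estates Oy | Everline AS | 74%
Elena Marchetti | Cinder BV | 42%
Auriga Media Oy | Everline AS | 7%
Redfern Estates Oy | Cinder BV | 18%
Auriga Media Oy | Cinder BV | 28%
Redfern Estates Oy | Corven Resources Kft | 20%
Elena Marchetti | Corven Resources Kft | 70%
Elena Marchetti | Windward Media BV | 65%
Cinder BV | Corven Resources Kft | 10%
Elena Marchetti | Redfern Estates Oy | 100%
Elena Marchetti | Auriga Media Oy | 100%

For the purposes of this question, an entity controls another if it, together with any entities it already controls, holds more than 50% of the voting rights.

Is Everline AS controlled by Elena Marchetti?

Yes

Elena holds 100% of Redfern, so Elena controls Redfern.
Elena holds 100% of Auriga, so Elena controls Auriga.
Auriga and Redfern together hold 7% + 74% = 81% of Everline, so Elena controls Everline.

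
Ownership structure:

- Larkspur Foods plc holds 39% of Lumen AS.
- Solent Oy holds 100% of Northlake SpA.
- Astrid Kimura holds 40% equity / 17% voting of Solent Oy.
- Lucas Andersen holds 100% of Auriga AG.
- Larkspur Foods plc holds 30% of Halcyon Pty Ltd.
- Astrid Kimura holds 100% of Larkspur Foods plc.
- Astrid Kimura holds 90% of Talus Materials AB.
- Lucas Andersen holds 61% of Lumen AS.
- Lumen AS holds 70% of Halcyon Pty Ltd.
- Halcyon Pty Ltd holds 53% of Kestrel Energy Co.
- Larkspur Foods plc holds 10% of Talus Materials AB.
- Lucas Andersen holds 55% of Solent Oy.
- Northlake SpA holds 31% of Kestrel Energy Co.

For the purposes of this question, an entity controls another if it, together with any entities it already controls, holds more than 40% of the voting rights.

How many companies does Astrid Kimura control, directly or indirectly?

2

Astrid holds 100% of Larkspur, so Astrid controls Larkspur.
Astrid and Larkspur together hold 90% + 10% = 100% of Talus, so Astrid controls Talus.
No other company's threshold is met.
Astrid controls 2 companies.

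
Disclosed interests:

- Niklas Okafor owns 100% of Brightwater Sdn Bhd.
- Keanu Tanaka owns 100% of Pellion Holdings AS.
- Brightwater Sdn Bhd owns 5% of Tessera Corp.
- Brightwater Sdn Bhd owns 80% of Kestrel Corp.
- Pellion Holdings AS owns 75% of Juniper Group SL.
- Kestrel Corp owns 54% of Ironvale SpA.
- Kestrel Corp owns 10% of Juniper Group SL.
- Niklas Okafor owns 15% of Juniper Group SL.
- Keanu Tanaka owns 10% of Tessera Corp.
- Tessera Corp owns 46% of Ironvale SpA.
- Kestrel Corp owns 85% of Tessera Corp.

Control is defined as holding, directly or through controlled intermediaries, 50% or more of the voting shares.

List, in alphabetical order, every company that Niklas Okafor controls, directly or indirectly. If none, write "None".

Brightwater Sdn Bhd, Ironvale SpA, Kestrel Corp, Tessera Corp

Niklas holds 100% of Brightwater, so Niklas controls Brightwater.
Brightwater holds 80% of Kestrel, so Niklas controls Kestrel.
Kestrel and Brightwater together hold 85% + 5% = 90% of Tessera, so Niklas controls Tessera.
Tessera and Kestrel together hold 46% + 54% = 100% of Ironvale, so Niklas controls Ironvale.
No other company's threshold is met.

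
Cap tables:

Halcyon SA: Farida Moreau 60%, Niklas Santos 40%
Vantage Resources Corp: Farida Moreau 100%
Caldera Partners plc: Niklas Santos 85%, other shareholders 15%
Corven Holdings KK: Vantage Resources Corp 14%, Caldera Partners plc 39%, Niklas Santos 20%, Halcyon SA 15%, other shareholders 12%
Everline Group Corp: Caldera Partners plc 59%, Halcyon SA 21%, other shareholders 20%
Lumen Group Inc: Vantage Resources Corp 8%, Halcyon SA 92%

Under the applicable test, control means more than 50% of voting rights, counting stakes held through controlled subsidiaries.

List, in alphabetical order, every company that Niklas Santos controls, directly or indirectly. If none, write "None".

Niklas holds 85% of Caldera, so Niklas controls Caldera.
Caldera and Niklas together hold 39% + 20% = 59% of Corven, so Niklas controls Corven.
Caldera holds 59% of Everline, so Niklas controls Everline.
No other company's threshold is met.

Caldera Partners plc, Corven Holdings KK, Everline Group Corp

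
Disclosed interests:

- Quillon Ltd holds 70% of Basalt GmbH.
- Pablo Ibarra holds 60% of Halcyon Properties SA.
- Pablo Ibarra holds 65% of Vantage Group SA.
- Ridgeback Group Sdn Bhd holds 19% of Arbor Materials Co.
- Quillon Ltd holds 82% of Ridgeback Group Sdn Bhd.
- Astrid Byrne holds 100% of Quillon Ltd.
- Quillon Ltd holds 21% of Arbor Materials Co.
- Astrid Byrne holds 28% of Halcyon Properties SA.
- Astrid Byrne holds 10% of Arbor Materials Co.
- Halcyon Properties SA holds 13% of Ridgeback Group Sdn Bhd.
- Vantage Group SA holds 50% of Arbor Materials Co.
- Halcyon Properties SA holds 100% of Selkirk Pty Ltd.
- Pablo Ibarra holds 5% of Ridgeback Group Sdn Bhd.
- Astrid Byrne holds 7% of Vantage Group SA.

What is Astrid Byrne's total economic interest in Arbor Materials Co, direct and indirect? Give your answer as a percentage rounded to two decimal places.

50.77%

Astrid reaches Arbor along 5 paths.
Via Quillon → Ridgeback: 100% × 82% × 19% = 15.58%.
Via Halcyon → Ridgeback: 28% × 13% × 19% = 0.6916%.
Via Quillon: 100% × 21% = 21%.
Via Vantage: 7% × 50% = 3.5%.
Direct stake: 10% = 10%.
Total: 15.58% + 0.6916% + 21% + 3.5% + 10% = 50.7716%.
Rounded: 50.77%.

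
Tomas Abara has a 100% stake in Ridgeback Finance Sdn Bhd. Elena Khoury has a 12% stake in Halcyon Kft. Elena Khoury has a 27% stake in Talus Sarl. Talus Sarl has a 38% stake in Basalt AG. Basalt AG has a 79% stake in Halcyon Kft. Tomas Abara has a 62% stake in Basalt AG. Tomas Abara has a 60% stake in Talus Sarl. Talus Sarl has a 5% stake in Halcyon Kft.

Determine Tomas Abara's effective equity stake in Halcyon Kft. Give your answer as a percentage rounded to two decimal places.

69.99%

Tomas reaches Halcyon along 3 paths.
Via Talus: 60% × 5% = 3%.
Via Talus → Basalt: 60% × 38% × 79% = 18.012%.
Via Basalt: 62% × 79% = 48.98%.
Total: 3% + 18.012% + 48.98% = 69.992%.
Rounded: 69.99%.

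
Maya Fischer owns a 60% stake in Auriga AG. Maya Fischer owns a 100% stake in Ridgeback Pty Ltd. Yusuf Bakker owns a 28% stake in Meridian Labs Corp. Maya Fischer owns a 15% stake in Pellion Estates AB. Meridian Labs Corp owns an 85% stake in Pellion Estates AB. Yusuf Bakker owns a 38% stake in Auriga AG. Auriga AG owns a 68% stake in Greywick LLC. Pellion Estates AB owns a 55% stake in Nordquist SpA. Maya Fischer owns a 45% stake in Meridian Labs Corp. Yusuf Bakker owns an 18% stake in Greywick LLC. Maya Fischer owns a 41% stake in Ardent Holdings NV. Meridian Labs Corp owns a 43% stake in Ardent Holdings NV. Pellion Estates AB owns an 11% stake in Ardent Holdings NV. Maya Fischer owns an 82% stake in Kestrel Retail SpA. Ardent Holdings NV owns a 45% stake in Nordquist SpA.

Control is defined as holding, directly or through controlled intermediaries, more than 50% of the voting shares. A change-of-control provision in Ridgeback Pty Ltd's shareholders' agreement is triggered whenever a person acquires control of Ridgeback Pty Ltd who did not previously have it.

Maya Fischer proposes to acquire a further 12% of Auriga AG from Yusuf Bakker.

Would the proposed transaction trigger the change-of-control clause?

The purchase adds only to Maya's holdings (Yusuf's stake shrinks), so Maya is the only person who could newly come to control Ridgeback.
Maya holds 100% of Ridgeback, so Maya controls Ridgeback.
So Maya already controls Ridgeback before the transaction.
After the purchase, Maya's direct stake in Auriga rises to 60% + 12% = 72%, and Yusuf's stake falls to 26%.
Maya controlled Ridgeback already, so this is not a new person acquiring control; every other person's position is unchanged or reduced.
No new person acquires control, so the clause is not triggered.

No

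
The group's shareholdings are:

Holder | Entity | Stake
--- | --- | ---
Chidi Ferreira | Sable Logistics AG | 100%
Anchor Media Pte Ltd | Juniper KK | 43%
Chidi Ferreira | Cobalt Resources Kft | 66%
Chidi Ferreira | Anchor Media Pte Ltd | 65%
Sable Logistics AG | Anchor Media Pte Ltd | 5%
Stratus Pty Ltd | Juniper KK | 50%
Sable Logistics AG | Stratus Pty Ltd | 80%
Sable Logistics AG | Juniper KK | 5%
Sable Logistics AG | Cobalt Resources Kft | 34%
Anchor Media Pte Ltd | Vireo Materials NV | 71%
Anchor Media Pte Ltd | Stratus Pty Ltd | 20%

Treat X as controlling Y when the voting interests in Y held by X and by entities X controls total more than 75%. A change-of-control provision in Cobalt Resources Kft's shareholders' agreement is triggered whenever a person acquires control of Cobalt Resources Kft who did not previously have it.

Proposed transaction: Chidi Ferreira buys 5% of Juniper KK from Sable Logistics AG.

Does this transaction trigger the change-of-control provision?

No

The purchase adds only to Chidi's holdings (Sable's stake shrinks), so Chidi is the only person who could newly come to control Cobalt.
Chidi holds 100% of Sable, so Chidi controls Sable.
Sable and Chidi together hold 34% + 66% = 100% of Cobalt, so Chidi controls Cobalt.
So Chidi already controls Cobalt before the transaction.
After the purchase, Chidi holds 5% of Juniper directly, and Sable's stake falls to 0%.
Chidi controlled Cobalt already, so this is not a new person acquiring control; every other person's position is unchanged or reduced.
No new person acquires control, so the clause is not triggered.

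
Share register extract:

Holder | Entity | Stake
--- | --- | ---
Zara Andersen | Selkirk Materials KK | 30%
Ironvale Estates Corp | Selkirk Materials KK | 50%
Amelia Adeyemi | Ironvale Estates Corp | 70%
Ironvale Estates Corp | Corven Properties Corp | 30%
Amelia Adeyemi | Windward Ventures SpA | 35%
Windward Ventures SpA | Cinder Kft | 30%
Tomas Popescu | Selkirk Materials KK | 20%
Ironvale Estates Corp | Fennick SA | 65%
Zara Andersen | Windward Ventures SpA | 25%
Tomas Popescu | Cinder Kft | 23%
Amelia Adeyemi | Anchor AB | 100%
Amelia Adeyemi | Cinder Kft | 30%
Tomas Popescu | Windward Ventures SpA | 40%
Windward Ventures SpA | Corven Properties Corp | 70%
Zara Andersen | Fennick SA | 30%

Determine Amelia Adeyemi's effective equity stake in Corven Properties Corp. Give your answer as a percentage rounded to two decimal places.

Amelia reaches Corven along 2 paths.
Via Ironvale: 70% × 30% = 21%.
Via Windward: 35% × 70% = 24.5%.
Total: 21% + 24.5% = 45.5%.
Rounded: 45.50%.

45.50%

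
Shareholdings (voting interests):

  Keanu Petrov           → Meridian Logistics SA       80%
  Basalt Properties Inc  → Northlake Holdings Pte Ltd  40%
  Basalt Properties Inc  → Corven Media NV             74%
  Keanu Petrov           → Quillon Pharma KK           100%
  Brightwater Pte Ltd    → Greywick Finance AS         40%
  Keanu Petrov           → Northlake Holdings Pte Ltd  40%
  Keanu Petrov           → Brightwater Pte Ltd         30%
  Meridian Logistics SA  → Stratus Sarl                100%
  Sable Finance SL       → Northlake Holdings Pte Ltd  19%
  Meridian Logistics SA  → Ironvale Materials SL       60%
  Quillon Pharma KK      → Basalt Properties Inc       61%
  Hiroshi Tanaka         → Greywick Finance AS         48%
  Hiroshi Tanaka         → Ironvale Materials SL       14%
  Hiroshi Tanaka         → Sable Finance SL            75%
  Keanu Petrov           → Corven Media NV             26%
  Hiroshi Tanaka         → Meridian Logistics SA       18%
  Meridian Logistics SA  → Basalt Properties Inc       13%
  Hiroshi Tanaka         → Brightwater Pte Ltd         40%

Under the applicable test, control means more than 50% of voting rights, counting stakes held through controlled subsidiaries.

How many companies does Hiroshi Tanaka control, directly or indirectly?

Hiroshi holds 75% of Sable, so Hiroshi controls Sable.
No other company's threshold is met.
Hiroshi controls 1 company.

1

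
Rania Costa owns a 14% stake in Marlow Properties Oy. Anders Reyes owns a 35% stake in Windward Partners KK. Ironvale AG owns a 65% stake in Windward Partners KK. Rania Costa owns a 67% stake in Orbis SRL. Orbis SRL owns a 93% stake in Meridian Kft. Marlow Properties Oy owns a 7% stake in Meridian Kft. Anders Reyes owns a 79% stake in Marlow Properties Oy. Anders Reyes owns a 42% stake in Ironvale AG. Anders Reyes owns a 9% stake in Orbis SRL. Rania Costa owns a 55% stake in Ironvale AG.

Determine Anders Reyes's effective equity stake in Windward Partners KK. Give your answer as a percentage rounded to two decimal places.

Anders reaches Windward along 2 paths.
Direct stake: 35% = 35%.
Via Ironvale: 42% × 65% = 27.3%.
Total: 35% + 27.3% = 62.3%.
Rounded: 62.30%.

62.30%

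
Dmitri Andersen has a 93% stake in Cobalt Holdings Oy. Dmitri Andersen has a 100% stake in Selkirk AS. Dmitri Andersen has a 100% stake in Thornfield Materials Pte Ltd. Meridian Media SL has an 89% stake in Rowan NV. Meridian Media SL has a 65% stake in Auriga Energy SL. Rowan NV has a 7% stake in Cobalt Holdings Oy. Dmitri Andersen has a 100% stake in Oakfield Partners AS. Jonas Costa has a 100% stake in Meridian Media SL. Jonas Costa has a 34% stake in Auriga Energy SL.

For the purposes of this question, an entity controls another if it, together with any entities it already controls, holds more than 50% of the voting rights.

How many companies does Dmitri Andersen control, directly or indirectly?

Dmitri holds 100% of Selkirk, so Dmitri controls Selkirk.
Dmitri holds 100% of Oakfield, so Dmitri controls Oakfield.
Dmitri holds 93% of Cobalt, so Dmitri controls Cobalt.
Dmitri holds 100% of Thornfield, so Dmitri controls Thornfield.
No other company's threshold is met.
Dmitri controls 4 companies.

4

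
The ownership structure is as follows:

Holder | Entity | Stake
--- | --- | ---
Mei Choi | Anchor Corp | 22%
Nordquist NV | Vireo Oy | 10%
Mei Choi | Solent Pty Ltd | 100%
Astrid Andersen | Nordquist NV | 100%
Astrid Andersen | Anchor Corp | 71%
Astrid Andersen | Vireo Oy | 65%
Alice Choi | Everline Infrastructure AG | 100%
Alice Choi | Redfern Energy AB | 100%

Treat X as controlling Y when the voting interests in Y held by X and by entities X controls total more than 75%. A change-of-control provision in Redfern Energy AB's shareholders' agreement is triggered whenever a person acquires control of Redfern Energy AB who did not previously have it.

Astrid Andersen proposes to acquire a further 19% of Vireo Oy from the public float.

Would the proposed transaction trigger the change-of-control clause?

The purchase changes only Astrid's holdings, so Astrid is the only person who could newly come to control Redfern.
Astrid holds 100% of Nordquist, so Astrid controls Nordquist.
Neither Astrid nor any entity Astrid controls holds any voting interest in Redfern.
So before the transaction, Astrid does not control Redfern.
After the purchase, Astrid's direct stake in Vireo rises to 65% + 19% = 84%.
Astrid and Nordquist together hold 84% + 10% = 94% of Vireo, so Astrid controls Vireo.
After the transaction, neither Astrid nor any entity Astrid controls holds a voting interest in Redfern, so Astrid still does not control it.
No new person acquires control, so the clause is not triggered.

No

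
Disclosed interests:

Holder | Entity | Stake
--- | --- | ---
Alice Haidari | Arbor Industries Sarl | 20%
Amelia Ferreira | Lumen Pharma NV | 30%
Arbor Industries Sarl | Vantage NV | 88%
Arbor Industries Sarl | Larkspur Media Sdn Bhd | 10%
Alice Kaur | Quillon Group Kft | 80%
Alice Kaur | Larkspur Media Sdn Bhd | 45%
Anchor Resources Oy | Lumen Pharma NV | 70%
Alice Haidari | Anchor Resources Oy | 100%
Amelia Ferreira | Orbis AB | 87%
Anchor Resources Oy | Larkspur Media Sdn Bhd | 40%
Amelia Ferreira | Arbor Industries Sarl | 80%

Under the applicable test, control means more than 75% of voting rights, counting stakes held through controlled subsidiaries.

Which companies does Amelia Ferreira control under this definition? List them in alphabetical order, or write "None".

Amelia holds 87% of Orbis, so Amelia controls Orbis.
Amelia holds 80% of Arbor, so Amelia controls Arbor.
Arbor holds 88% of Vantage, so Amelia controls Vantage.
No other company's threshold is met.

Arbor Industries Sarl, Orbis AB, Vantage NV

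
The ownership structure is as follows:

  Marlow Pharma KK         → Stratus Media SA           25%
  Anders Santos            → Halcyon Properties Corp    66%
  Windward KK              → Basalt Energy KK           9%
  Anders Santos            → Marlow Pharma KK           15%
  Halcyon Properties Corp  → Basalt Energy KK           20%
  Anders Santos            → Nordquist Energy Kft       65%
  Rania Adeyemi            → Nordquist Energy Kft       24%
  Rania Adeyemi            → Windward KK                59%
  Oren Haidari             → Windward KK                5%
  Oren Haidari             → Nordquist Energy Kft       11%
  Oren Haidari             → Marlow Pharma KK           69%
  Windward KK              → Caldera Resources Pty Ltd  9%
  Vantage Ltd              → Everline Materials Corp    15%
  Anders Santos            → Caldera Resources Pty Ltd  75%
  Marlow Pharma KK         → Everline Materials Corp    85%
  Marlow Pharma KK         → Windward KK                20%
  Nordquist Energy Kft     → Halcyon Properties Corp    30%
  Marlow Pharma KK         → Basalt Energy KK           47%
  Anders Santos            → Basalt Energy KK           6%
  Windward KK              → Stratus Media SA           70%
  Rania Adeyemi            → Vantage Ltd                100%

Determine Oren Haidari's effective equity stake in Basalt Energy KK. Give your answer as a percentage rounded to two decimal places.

Oren reaches Basalt along 4 paths.
Via Marlow: 69% × 47% = 32.43%.
Via Marlow → Windward: 69% × 20% × 9% = 1.242%.
Via Windward: 5% × 9% = 0.45%.
Via Nordquist → Halcyon: 11% × 30% × 20% = 0.66%.
Total: 32.43% + 1.242% + 0.45% + 0.66% = 34.782%.
Rounded: 34.78%.

34.78%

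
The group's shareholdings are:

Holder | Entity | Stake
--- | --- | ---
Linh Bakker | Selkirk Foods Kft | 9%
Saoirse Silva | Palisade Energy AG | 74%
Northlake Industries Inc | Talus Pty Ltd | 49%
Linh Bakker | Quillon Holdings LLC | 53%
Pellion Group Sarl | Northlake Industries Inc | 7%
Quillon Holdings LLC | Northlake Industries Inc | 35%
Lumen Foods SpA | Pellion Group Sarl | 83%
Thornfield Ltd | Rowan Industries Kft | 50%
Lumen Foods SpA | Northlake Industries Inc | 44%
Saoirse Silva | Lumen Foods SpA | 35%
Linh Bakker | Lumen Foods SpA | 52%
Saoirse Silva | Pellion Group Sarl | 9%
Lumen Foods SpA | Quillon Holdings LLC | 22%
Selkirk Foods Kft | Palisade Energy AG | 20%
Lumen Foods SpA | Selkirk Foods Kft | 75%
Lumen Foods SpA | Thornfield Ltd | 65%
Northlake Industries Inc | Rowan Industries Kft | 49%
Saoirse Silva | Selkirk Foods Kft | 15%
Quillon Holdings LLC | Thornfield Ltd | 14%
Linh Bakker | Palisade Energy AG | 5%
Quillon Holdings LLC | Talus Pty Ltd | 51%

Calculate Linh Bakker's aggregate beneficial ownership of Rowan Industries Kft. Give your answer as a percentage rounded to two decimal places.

45.15%

Linh reaches Rowan along 7 paths.
Via Lumen → Thornfield: 52% × 65% × 50% = 16.9%.
Via Lumen → Quillon → Thornfield: 52% × 22% × 14% × 50% = 0.8008%.
Via Quillon → Thornfield: 53% × 14% × 50% = 3.71%.
Via Lumen → Quillon → Northlake: 52% × 22% × 35% × 49% = 1.96196%.
Via Quillon → Northlake: 53% × 35% × 49% = 9.0895%.
Via Lumen → Northlake: 52% × 44% × 49% = 11.2112%.
Via Lumen → Pellion → Northlake: 52% × 83% × 7% × 49% = 1.480388%.
Total: 16.9% + 0.8008% + 3.71% + 1.96196% + 9.0895% + 11.2112% + 1.480388% = 45.153848%.
Rounded: 45.15%.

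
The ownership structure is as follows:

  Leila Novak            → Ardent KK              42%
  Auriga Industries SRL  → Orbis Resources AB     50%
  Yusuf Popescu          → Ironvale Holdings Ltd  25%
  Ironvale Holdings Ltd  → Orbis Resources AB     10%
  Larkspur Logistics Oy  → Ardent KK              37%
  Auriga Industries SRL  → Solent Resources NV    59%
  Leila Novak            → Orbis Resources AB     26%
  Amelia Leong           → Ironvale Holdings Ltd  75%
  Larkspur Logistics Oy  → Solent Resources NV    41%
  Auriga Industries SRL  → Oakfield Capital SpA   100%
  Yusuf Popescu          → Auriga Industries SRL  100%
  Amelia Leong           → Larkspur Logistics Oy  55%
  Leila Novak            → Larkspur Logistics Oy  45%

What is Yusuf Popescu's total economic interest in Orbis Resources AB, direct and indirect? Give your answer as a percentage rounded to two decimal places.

52.50%

Yusuf reaches Orbis along 2 paths.
Via Auriga: 100% × 50% = 50%.
Via Ironvale: 25% × 10% = 2.5%.
Total: 50% + 2.5% = 52.5%.
Rounded: 52.50%.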